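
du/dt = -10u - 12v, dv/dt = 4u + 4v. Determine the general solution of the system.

Coefficient matrix A = [[-10, -12], [4, 4]].
Characteristic polynomial det(A - λI) = λ^2 + 6λ + 8 = 0.
Eigenvalues λ = -4, -2.
For λ=-4: (A-λI) row 1 is [-6, -12], so an eigenvector is (-2, 1).
For λ=-2: (A-λI) row 1 is [-8, -12], so an eigenvector is (3, -2).
General solution: c_1e^(-4t)(-2,1) + c_2e^(-2t)(3,-2).

u(t) = -2c_1e^(-4t) + 3c_2e^(-2t), v(t) = c_1e^(-4t) - 2c_2e^(-2t)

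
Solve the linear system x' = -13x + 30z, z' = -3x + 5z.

Coefficient matrix A = [[-13, 30], [-3, 5]].
Characteristic polynomial det(A - λI) = λ^2 + 8λ + 25 = 0.
Eigenvalues λ = -4 ± 3i (complex conjugate pair).
For λ=-4+3i: an eigenvector is (1,0) - i(-3,-1) = (1 + 3i, 0 + i).
A real fundamental pair from Re and Im of e^((-4+3i)t)v: X_1 = e^(-4t)(cos(3t)·(1,0) + sin(3t)·(-3,-1)), X_2 = e^(-4t)(sin(3t)·(1,0) - cos(3t)·(-3,-1)).
General solution: c_1X_1 + c_2X_2.

x(t) = -3c_1e^(-4t)sin(3t) + c_1e^(-4t)cos(3t) + c_2e^(-4t)sin(3t) + 3c_2e^(-4t)cos(3t), z(t) = -c_1e^(-4t)sin(3t) + c_2e^(-4t)cos(3t)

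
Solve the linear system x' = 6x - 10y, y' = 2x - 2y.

Coefficient matrix A = [[6, -10], [2, -2]].
Characteristic polynomial det(A - λI) = λ^2 - 4λ + 8 = 0.
Eigenvalues λ = 2 ± 2i (complex conjugate pair).
For λ=2+2i: an eigenvector is (-1,0) - i(-2,-1) = (-1 + 2i, 0 + i).
A real fundamental pair from Re and Im of e^((2+2i)t)v: X_1 = e^(2t)(cos(2t)·(-1,0) + sin(2t)·(-2,-1)), X_2 = e^(2t)(sin(2t)·(-1,0) - cos(2t)·(-2,-1)).
General solution: K_1X_1 + K_2X_2.

x(t) = -2K_1e^(2t)sin(2t) - K_1e^(2t)cos(2t) - K_2e^(2t)sin(2t) + 2K_2e^(2t)cos(2t), y(t) = -K_1e^(2t)sin(2t) + K_2e^(2t)cos(2t)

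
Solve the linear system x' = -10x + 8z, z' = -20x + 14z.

x(t) = -K_1e^(2t)sin(4t) - K_1e^(2t)cos(4t) - K_2e^(2t)sin(4t) + K_2e^(2t)cos(4t), z(t) = -K_1e^(2t)sin(4t) - 2K_1e^(2t)cos(4t) - 2K_2e^(2t)sin(4t) + K_2e^(2t)cos(4t)

Coefficient matrix A = [[-10, 8], [-20, 14]].
Characteristic polynomial det(A - λI) = λ^2 - 4λ + 20 = 0.
Eigenvalues λ = 2 ± 4i (complex conjugate pair).
For λ=2+4i: an eigenvector is (-1,-2) - i(-1,-1) = (-1 + i, -2 + i).
A real fundamental pair from Re and Im of e^((2+4i)t)v: X_1 = e^(2t)(cos(4t)·(-1,-2) + sin(4t)·(-1,-1)), X_2 = e^(2t)(sin(4t)·(-1,-2) - cos(4t)·(-1,-1)).
General solution: K_1X_1 + K_2X_2.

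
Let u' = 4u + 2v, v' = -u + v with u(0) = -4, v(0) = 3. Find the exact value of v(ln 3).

A = [[4,2],[-1,1]]; eigenvalues λ = 2, 3.
Eigenvectors: (1,-1) for λ=2, (2,-1) for λ=3.
From the initial condition, c_1 = -2, c_2 = -1.
v(ln 3) = (-2)(3^2)(-1) + (-1)(3^3)(-1) = 45.

45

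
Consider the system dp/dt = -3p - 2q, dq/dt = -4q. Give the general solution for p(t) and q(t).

p(t) = K_1e^(-3t) + 2K_2e^(-4t), q(t) = K_2e^(-4t)

Coefficient matrix A = [[-3, -2], [0, -4]].
Characteristic polynomial det(A - λI) = λ^2 + 7λ + 12 = 0.
Eigenvalues λ = -3, -4.
For λ=-3: (A-λI) row 1 is [0, -2], so an eigenvector is (1, 0).
For λ=-4: (A-λI) row 1 is [1, -2], so an eigenvector is (2, 1).
General solution: K_1e^(-3t)(1,0) + K_2e^(-4t)(2,1).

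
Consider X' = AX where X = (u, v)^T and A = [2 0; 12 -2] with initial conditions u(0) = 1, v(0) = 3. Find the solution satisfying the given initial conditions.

Coefficient matrix A = [[2, 0], [12, -2]].
Characteristic polynomial det(A - λI) = λ^2 - 4 = 0.
Eigenvalues λ = 2, -2.
For λ=2: (A-λI) row 2 is [12, -4], so an eigenvector is (-1, -3).
For λ=-2: (A-λI) row 1 is [4, 0], so an eigenvector is (0, 1).
General solution: c_1e^(2t)(-1,-3) + c_2e^(-2t)(0,1).
Applying u(0)=1, v(0)=3 gives c_1=-1, c_2=0.

u(t) = e^(2t), v(t) = 3e^(2t)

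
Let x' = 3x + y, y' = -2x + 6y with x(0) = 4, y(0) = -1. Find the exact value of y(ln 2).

-176

A = [[3,1],[-2,6]]; eigenvalues λ = 4, 5.
Eigenvectors: (-1,-1) for λ=4, (1,2) for λ=5.
From the initial condition, c_1 = -9, c_2 = -5.
y(ln 2) = (-9)(2^4)(-1) + (-5)(2^5)(2) = -176.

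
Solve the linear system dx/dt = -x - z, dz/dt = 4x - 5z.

x(t) = K_1e^(-3t) + K_2te^(-3t), z(t) = 2K_1e^(-3t) + 2K_2te^(-3t) - K_2e^(-3t)

Coefficient matrix A = [[-1, -1], [4, -5]].
Characteristic polynomial det(A - λI) = λ^2 + 6λ + 9 = 0.
Single eigenvalue λ = -3 with algebraic multiplicity 2.
Eigenvector v = (1,2); generalized eigenvector w with (A-λI)w=v is (0,-1).
General solution: e^(-3t)[K_1·v + K_2·(t·v + w)].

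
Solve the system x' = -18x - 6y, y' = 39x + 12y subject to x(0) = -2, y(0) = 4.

Coefficient matrix A = [[-18, -6], [39, 12]].
Characteristic polynomial det(A - λI) = λ^2 + 6λ + 18 = 0.
Eigenvalues λ = -3 ± 3i (complex conjugate pair).
For λ=-3+3i: an eigenvector is (-1,3) - i(-1,2) = (-1 + i, 3 - 2i).
A real fundamental pair from Re and Im of e^((-3+3i)t)v: X_1 = e^(-3t)(cos(3t)·(-1,3) + sin(3t)·(-1,2)), X_2 = e^(-3t)(sin(3t)·(-1,3) - cos(3t)·(-1,2)).
General solution: c_1X_1 + c_2X_2.
Applying x(0)=-2, y(0)=4 gives c_1=0, c_2=-2.

x(t) = 2e^(-3t)sin(3t) - 2e^(-3t)cos(3t), y(t) = -6e^(-3t)sin(3t) + 4e^(-3t)cos(3t)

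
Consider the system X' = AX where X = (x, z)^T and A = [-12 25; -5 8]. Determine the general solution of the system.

Coefficient matrix A = [[-12, 25], [-5, 8]].
Characteristic polynomial det(A - λI) = λ^2 + 4λ + 29 = 0.
Eigenvalues λ = -2 ± 5i (complex conjugate pair).
For λ=-2+5i: an eigenvector is (-2,-1) - i(-1,0) = (-2 + i, -1).
A real fundamental pair from Re and Im of e^((-2+5i)t)v: X_1 = e^(-2t)(cos(5t)·(-2,-1) + sin(5t)·(-1,0)), X_2 = e^(-2t)(sin(5t)·(-2,-1) - cos(5t)·(-1,0)).
General solution: c_1X_1 + c_2X_2.

x(t) = -c_1e^(-2t)sin(5t) - 2c_1e^(-2t)cos(5t) - 2c_2e^(-2t)sin(5t) + c_2e^(-2t)cos(5t), z(t) = -c_1e^(-2t)cos(5t) - c_2e^(-2t)sin(5t)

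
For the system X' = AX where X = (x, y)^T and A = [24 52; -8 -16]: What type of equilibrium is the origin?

unstable spiral

A = [[24,52],[-8,-16]]; det(A-λI) = λ^2 - 8λ + 32.
λ = 4 ± 4i: positive real part.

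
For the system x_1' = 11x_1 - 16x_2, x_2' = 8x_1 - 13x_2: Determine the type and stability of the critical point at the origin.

saddle

A = [[11,-16],[8,-13]]; det(A-λI) = λ^2 + 2λ - 15.
λ = -5, 3: opposite signs.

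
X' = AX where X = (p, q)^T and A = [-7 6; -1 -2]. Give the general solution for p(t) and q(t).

Coefficient matrix A = [[-7, 6], [-1, -2]].
Characteristic polynomial det(A - λI) = λ^2 + 9λ + 20 = 0.
Eigenvalues λ = -4, -5.
For λ=-4: (A-λI) row 1 is [-3, 6], so an eigenvector is (2, 1).
For λ=-5: (A-λI) row 1 is [-2, 6], so an eigenvector is (-3, -1).
General solution: C_1e^(-4t)(2,1) + C_2e^(-5t)(-3,-1).

p(t) = 2C_1e^(-4t) - 3C_2e^(-5t), q(t) = C_1e^(-4t) - C_2e^(-5t)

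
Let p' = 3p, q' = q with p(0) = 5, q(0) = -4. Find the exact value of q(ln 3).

-12

A = [[3,0],[0,1]]; eigenvalues λ = 1, 3.
Eigenvectors: (0,1) for λ=1, (-1,0) for λ=3.
From the initial condition, c_1 = -4, c_2 = -5.
q(ln 3) = (-4)(3^1)(1) + (-5)(3^3)(0) = -12.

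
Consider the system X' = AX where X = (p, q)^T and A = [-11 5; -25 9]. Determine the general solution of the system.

p(t) = -K_1e^(-t)sin(5t) + K_2e^(-t)cos(5t), q(t) = -2K_1e^(-t)sin(5t) - K_1e^(-t)cos(5t) - K_2e^(-t)sin(5t) + 2K_2e^(-t)cos(5t)

Coefficient matrix A = [[-11, 5], [-25, 9]].
Characteristic polynomial det(A - λI) = λ^2 + 2λ + 26 = 0.
Eigenvalues λ = -1 ± 5i (complex conjugate pair).
For λ=-1+5i: an eigenvector is (0,-1) - i(-1,-2) = (0 + i, -1 + 2i).
A real fundamental pair from Re and Im of e^((-1+5i)t)v: X_1 = e^(-t)(cos(5t)·(0,-1) + sin(5t)·(-1,-2)), X_2 = e^(-t)(sin(5t)·(0,-1) - cos(5t)·(-1,-2)).
General solution: K_1X_1 + K_2X_2.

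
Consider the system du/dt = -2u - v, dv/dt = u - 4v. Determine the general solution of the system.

Coefficient matrix A = [[-2, -1], [1, -4]].
Characteristic polynomial det(A - λI) = λ^2 + 6λ + 9 = 0.
Single eigenvalue λ = -3 with algebraic multiplicity 2.
Eigenvector v = (1,1); generalized eigenvector w with (A-λI)w=v is (3,2).
General solution: e^(-3t)[K_1·v + K_2·(t·v + w)].

u(t) = K_1e^(-3t) + K_2te^(-3t) + 3K_2e^(-3t), v(t) = K_1e^(-3t) + K_2te^(-3t) + 2K_2e^(-3t)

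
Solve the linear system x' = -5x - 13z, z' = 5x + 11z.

x(t) = -2K_1e^(3t)sin(t) - 3K_1e^(3t)cos(t) - 3K_2e^(3t)sin(t) + 2K_2e^(3t)cos(t), z(t) = K_1e^(3t)sin(t) + 2K_1e^(3t)cos(t) + 2K_2e^(3t)sin(t) - K_2e^(3t)cos(t)

Coefficient matrix A = [[-5, -13], [5, 11]].
Characteristic polynomial det(A - λI) = λ^2 - 6λ + 10 = 0.
Eigenvalues λ = 3 ± i (complex conjugate pair).
For λ=3+i: an eigenvector is (-3,2) - i(-2,1) = (-3 + 2i, 2 - i).
A real fundamental pair from Re and Im of e^((3+i)t)v: X_1 = e^(3t)(cos(t)·(-3,2) + sin(t)·(-2,1)), X_2 = e^(3t)(sin(t)·(-3,2) - cos(t)·(-2,1)).
General solution: K_1X_1 + K_2X_2.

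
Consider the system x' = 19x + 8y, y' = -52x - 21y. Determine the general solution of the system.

x(t) = c_1e^(-t)sin(4t) - c_1e^(-t)cos(4t) - c_2e^(-t)sin(4t) - c_2e^(-t)cos(4t), y(t) = -2c_1e^(-t)sin(4t) + 3c_1e^(-t)cos(4t) + 3c_2e^(-t)sin(4t) + 2c_2e^(-t)cos(4t)

Coefficient matrix A = [[19, 8], [-52, -21]].
Characteristic polynomial det(A - λI) = λ^2 + 2λ + 17 = 0.
Eigenvalues λ = -1 ± 4i (complex conjugate pair).
For λ=-1+4i: an eigenvector is (-1,3) - i(1,-2) = (-1 - i, 3 + 2i).
A real fundamental pair from Re and Im of e^((-1+4i)t)v: X_1 = e^(-t)(cos(4t)·(-1,3) + sin(4t)·(1,-2)), X_2 = e^(-t)(sin(4t)·(-1,3) - cos(4t)·(1,-2)).
General solution: c_1X_1 + c_2X_2.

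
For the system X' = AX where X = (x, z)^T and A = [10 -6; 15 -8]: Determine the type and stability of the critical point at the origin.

unstable spiral

A = [[10,-6],[15,-8]]; det(A-λI) = λ^2 - 2λ + 10.
λ = 1 ± 3i: positive real part.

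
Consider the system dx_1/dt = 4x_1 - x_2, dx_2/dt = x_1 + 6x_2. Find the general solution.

x_1(t) = -K_1e^(5t) - K_2te^(5t), x_2(t) = K_1e^(5t) + K_2te^(5t) + K_2e^(5t)

Coefficient matrix A = [[4, -1], [1, 6]].
Characteristic polynomial det(A - λI) = λ^2 - 10λ + 25 = 0.
Single eigenvalue λ = 5 with algebraic multiplicity 2.
Eigenvector v = (-1,1); generalized eigenvector w with (A-λI)w=v is (0,1).
General solution: e^(5t)[K_1·v + K_2·(t·v + w)].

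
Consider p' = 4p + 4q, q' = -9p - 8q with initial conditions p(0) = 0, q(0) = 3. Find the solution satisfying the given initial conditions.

p(t) = 12te^(-2t), q(t) = -18te^(-2t) + 3e^(-2t)

Coefficient matrix A = [[4, 4], [-9, -8]].
Characteristic polynomial det(A - λI) = λ^2 + 4λ + 4 = 0.
Single eigenvalue λ = -2 with algebraic multiplicity 2.
Eigenvector v = (-2,3); generalized eigenvector w with (A-λI)w=v is (-1,1).
General solution: e^(-2t)[K_1·v + K_2·(t·v + w)].
Applying p(0)=0, q(0)=3 gives K_1=3, K_2=-6.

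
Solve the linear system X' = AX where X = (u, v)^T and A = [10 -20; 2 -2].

u(t) = -3c_1e^(4t)sin(2t) - c_1e^(4t)cos(2t) - c_2e^(4t)sin(2t) + 3c_2e^(4t)cos(2t), v(t) = -c_1e^(4t)sin(2t) + c_2e^(4t)cos(2t)

Coefficient matrix A = [[10, -20], [2, -2]].
Characteristic polynomial det(A - λI) = λ^2 - 8λ + 20 = 0.
Eigenvalues λ = 4 ± 2i (complex conjugate pair).
For λ=4+2i: an eigenvector is (-1,0) - i(-3,-1) = (-1 + 3i, 0 + i).
A real fundamental pair from Re and Im of e^((4+2i)t)v: X_1 = e^(4t)(cos(2t)·(-1,0) + sin(2t)·(-3,-1)), X_2 = e^(4t)(sin(2t)·(-1,0) - cos(2t)·(-3,-1)).
General solution: c_1X_1 + c_2X_2.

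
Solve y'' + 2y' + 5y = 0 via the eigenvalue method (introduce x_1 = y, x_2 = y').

Let x_1 = y, x_2 = y'. Then x_1' = x_2 and x_2' = -5x_1 - 2x_2.
A = [[0,1],[-5,-2]]; det(A-λI) = λ^2 + 2λ + 5.
Eigenvalues λ = -1 ± 2i.

y(t) = C_1e^(-t)cos(2t) + C_2e^(-t)sin(2t)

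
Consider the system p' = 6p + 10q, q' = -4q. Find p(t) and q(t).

Coefficient matrix A = [[6, 10], [0, -4]].
Characteristic polynomial det(A - λI) = λ^2 - 2λ - 24 = 0.
Eigenvalues λ = -4, 6.
For λ=-4: (A-λI) row 1 is [10, 10], so an eigenvector is (-1, 1).
For λ=6: (A-λI) row 1 is [0, 10], so an eigenvector is (1, 0).
General solution: K_1e^(-4t)(-1,1) + K_2e^(6t)(1,0).

p(t) = -K_1e^(-4t) + K_2e^(6t), q(t) = K_1e^(-4t)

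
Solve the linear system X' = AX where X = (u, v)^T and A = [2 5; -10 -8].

Coefficient matrix A = [[2, 5], [-10, -8]].
Characteristic polynomial det(A - λI) = λ^2 + 6λ + 34 = 0.
Eigenvalues λ = -3 ± 5i (complex conjugate pair).
For λ=-3+5i: an eigenvector is (0,-1) - i(-1,1) = (0 + i, -1 - i).
A real fundamental pair from Re and Im of e^((-3+5i)t)v: X_1 = e^(-3t)(cos(5t)·(0,-1) + sin(5t)·(-1,1)), X_2 = e^(-3t)(sin(5t)·(0,-1) - cos(5t)·(-1,1)).
General solution: C_1X_1 + C_2X_2.

u(t) = -C_1e^(-3t)sin(5t) + C_2e^(-3t)cos(5t), v(t) = C_1e^(-3t)sin(5t) - C_1e^(-3t)cos(5t) - C_2e^(-3t)sin(5t) - C_2e^(-3t)cos(5t)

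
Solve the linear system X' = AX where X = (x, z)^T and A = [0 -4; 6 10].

x(t) = -c_1e^(4t) - 2c_2e^(6t), z(t) = c_1e^(4t) + 3c_2e^(6t)

Coefficient matrix A = [[0, -4], [6, 10]].
Characteristic polynomial det(A - λI) = λ^2 - 10λ + 24 = 0.
Eigenvalues λ = 4, 6.
For λ=4: (A-λI) row 1 is [-4, -4], so an eigenvector is (-1, 1).
For λ=6: (A-λI) row 1 is [-6, -4], so an eigenvector is (-2, 3).
General solution: c_1e^(4t)(-1,1) + c_2e^(6t)(-2,3).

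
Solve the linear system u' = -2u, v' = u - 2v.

Coefficient matrix A = [[-2, 0], [1, -2]].
Characteristic polynomial det(A - λI) = λ^2 + 4λ + 4 = 0.
Single eigenvalue λ = -2 with algebraic multiplicity 2.
Eigenvector v = (0,-1); generalized eigenvector w with (A-λI)w=v is (-1,-3).
General solution: e^(-2t)[K_1·v + K_2·(t·v + w)].

u(t) = -K_2e^(-2t), v(t) = -K_1e^(-2t) - K_2te^(-2t) - 3K_2e^(-2t)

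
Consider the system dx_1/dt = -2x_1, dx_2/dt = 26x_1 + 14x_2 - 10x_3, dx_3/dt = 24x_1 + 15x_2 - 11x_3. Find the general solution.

x_1(t) = K_1e^(-2t), x_2(t) = -K_1e^(-2t) - 2K_2e^(-t) + K_3e^(4t), x_3(t) = K_1e^(-2t) - 3K_2e^(-t) + K_3e^(4t)

Coefficient matrix A = [[-2, 0, 0], [26, 14, -10], [24, 15, -11]].
det(A - λI) = 0 gives eigenvalues λ = -2, -1, 4.
For λ=-2: eigenvector (1,-1,1).
For λ=-1: eigenvector (0,-2,-3).
For λ=4: eigenvector (0,1,1).
General solution: K_1e^(-2t)(1,-1,1) + K_2e^(-t)(0,-2,-3) + K_3e^(4t)(0,1,1).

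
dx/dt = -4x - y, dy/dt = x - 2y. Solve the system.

x(t) = C_1e^(-3t) + C_2te^(-3t) + 2C_2e^(-3t), y(t) = -C_1e^(-3t) - C_2te^(-3t) - 3C_2e^(-3t)

Coefficient matrix A = [[-4, -1], [1, -2]].
Characteristic polynomial det(A - λI) = λ^2 + 6λ + 9 = 0.
Single eigenvalue λ = -3 with algebraic multiplicity 2.
Eigenvector v = (1,-1); generalized eigenvector w with (A-λI)w=v is (2,-3).
General solution: e^(-3t)[C_1·v + C_2·(t·v + w)].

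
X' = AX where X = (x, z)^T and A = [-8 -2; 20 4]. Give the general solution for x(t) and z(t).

Coefficient matrix A = [[-8, -2], [20, 4]].
Characteristic polynomial det(A - λI) = λ^2 + 4λ + 8 = 0.
Eigenvalues λ = -2 ± 2i (complex conjugate pair).
For λ=-2+2i: an eigenvector is (1,-3) - i(0,1) = (1, -3 - i).
A real fundamental pair from Re and Im of e^((-2+2i)t)v: X_1 = e^(-2t)(cos(2t)·(1,-3) + sin(2t)·(0,1)), X_2 = e^(-2t)(sin(2t)·(1,-3) - cos(2t)·(0,1)).
General solution: C_1X_1 + C_2X_2.

x(t) = C_1e^(-2t)cos(2t) + C_2e^(-2t)sin(2t), z(t) = C_1e^(-2t)sin(2t) - 3C_1e^(-2t)cos(2t) - 3C_2e^(-2t)sin(2t) - C_2e^(-2t)cos(2t)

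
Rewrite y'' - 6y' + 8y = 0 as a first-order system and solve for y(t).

Let x_1 = y, x_2 = y'. Then x_1' = x_2 and x_2' = -8x_1 + 6x_2.
A = [[0,1],[-8,6]]; det(A-λI) = λ^2 - 6λ + 8.
Eigenvalues λ = 4, 2 with eigenvectors (1,4), (1,2).

y(t) = C_1e^(4t) + C_2e^(2t)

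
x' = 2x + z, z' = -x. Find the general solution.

Coefficient matrix A = [[2, 1], [-1, 0]].
Characteristic polynomial det(A - λI) = λ^2 - 2λ + 1 = 0.
Single eigenvalue λ = 1 with algebraic multiplicity 2.
Eigenvector v = (-1,1); generalized eigenvector w with (A-λI)w=v is (-2,1).
General solution: e^(t)[C_1·v + C_2·(t·v + w)].

x(t) = -C_1e^(t) - C_2te^(t) - 2C_2e^(t), z(t) = C_1e^(t) + C_2te^(t) + C_2e^(t)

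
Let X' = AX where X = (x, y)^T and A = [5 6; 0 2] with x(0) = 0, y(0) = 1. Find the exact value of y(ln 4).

A = [[5,6],[0,2]]; eigenvalues λ = 5, 2.
Eigenvectors: (1,0) for λ=5, (2,-1) for λ=2.
From the initial condition, c_1 = 2, c_2 = -1.
y(ln 4) = (2)(4^5)(0) + (-1)(4^2)(-1) = 16.

16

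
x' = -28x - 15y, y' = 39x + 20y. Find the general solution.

Coefficient matrix A = [[-28, -15], [39, 20]].
Characteristic polynomial det(A - λI) = λ^2 + 8λ + 25 = 0.
Eigenvalues λ = -4 ± 3i (complex conjugate pair).
For λ=-4+3i: an eigenvector is (-2,3) - i(1,-2) = (-2 - i, 3 + 2i).
A real fundamental pair from Re and Im of e^((-4+3i)t)v: X_1 = e^(-4t)(cos(3t)·(-2,3) + sin(3t)·(1,-2)), X_2 = e^(-4t)(sin(3t)·(-2,3) - cos(3t)·(1,-2)).
General solution: c_1X_1 + c_2X_2.

x(t) = c_1e^(-4t)sin(3t) - 2c_1e^(-4t)cos(3t) - 2c_2e^(-4t)sin(3t) - c_2e^(-4t)cos(3t), y(t) = -2c_1e^(-4t)sin(3t) + 3c_1e^(-4t)cos(3t) + 3c_2e^(-4t)sin(3t) + 2c_2e^(-4t)cos(3t)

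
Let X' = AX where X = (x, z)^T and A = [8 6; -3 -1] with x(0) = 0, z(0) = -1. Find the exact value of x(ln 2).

-56

A = [[8,6],[-3,-1]]; eigenvalues λ = 5, 2.
Eigenvectors: (-2,1) for λ=5, (-1,1) for λ=2.
From the initial condition, c_1 = 1, c_2 = -2.
x(ln 2) = (1)(2^5)(-2) + (-2)(2^2)(-1) = -56.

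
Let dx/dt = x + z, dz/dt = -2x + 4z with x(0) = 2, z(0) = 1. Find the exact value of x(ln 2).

A = [[1,1],[-2,4]]; eigenvalues λ = 3, 2.
Eigenvectors: (-1,-2) for λ=3, (-1,-1) for λ=2.
From the initial condition, c_1 = 1, c_2 = -3.
x(ln 2) = (1)(2^3)(-1) + (-3)(2^2)(-1) = 4.

4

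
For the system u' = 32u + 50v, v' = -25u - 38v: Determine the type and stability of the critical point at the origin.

A = [[32,50],[-25,-38]]; det(A-λI) = λ^2 + 6λ + 34.
λ = -3 ± 5i: negative real part.

stable spiral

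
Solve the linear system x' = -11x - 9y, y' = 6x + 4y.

Coefficient matrix A = [[-11, -9], [6, 4]].
Characteristic polynomial det(A - λI) = λ^2 + 7λ + 10 = 0.
Eigenvalues λ = -2, -5.
For λ=-2: (A-λI) row 1 is [-9, -9], so an eigenvector is (1, -1).
For λ=-5: (A-λI) row 1 is [-6, -9], so an eigenvector is (-3, 2).
General solution: K_1e^(-2t)(1,-1) + K_2e^(-5t)(-3,2).

x(t) = K_1e^(-2t) - 3K_2e^(-5t), y(t) = -K_1e^(-2t) + 2K_2e^(-5t)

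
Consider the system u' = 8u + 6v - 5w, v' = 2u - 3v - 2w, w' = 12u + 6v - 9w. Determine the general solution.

u(t) = K_1e^(-3t) + K_2e^(3t) - K_3e^(-4t), v(t) = -K_1e^(-3t) + 2K_3e^(-4t), w(t) = K_1e^(-3t) + K_2e^(3t)

Coefficient matrix A = [[8, 6, -5], [2, -3, -2], [12, 6, -9]].
det(A - λI) = 0 gives eigenvalues λ = -3, 3, -4.
For λ=-3: eigenvector (1,-1,1).
For λ=3: eigenvector (1,0,1).
For λ=-4: eigenvector (-1,2,0).
General solution: K_1e^(-3t)(1,-1,1) + K_2e^(3t)(1,0,1) + K_3e^(-4t)(-1,2,0).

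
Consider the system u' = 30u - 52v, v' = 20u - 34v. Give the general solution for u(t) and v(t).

Coefficient matrix A = [[30, -52], [20, -34]].
Characteristic polynomial det(A - λI) = λ^2 + 4λ + 20 = 0.
Eigenvalues λ = -2 ± 4i (complex conjugate pair).
For λ=-2+4i: an eigenvector is (-2,-1) - i(-3,-2) = (-2 + 3i, -1 + 2i).
A real fundamental pair from Re and Im of e^((-2+4i)t)v: X_1 = e^(-2t)(cos(4t)·(-2,-1) + sin(4t)·(-3,-2)), X_2 = e^(-2t)(sin(4t)·(-2,-1) - cos(4t)·(-3,-2)).
General solution: K_1X_1 + K_2X_2.

u(t) = -3K_1e^(-2t)sin(4t) - 2K_1e^(-2t)cos(4t) - 2K_2e^(-2t)sin(4t) + 3K_2e^(-2t)cos(4t), v(t) = -2K_1e^(-2t)sin(4t) - K_1e^(-2t)cos(4t) - K_2e^(-2t)sin(4t) + 2K_2e^(-2t)cos(4t)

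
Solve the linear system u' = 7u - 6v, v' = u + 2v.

Coefficient matrix A = [[7, -6], [1, 2]].
Characteristic polynomial det(A - λI) = λ^2 - 9λ + 20 = 0.
Eigenvalues λ = 5, 4.
For λ=5: (A-λI) row 1 is [2, -6], so an eigenvector is (-3, -1).
For λ=4: (A-λI) row 1 is [3, -6], so an eigenvector is (-2, -1).
General solution: C_1e^(5t)(-3,-1) + C_2e^(4t)(-2,-1).

u(t) = -3C_1e^(5t) - 2C_2e^(4t), v(t) = -C_1e^(5t) - C_2e^(4t)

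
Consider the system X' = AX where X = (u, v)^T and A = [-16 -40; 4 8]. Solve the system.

u(t) = C_1e^(-4t)sin(4t) + 3C_1e^(-4t)cos(4t) + 3C_2e^(-4t)sin(4t) - C_2e^(-4t)cos(4t), v(t) = -C_1e^(-4t)cos(4t) - C_2e^(-4t)sin(4t)

Coefficient matrix A = [[-16, -40], [4, 8]].
Characteristic polynomial det(A - λI) = λ^2 + 8λ + 32 = 0.
Eigenvalues λ = -4 ± 4i (complex conjugate pair).
For λ=-4+4i: an eigenvector is (3,-1) - i(1,0) = (3 - i, -1).
A real fundamental pair from Re and Im of e^((-4+4i)t)v: X_1 = e^(-4t)(cos(4t)·(3,-1) + sin(4t)·(1,0)), X_2 = e^(-4t)(sin(4t)·(3,-1) - cos(4t)·(1,0)).
General solution: C_1X_1 + C_2X_2.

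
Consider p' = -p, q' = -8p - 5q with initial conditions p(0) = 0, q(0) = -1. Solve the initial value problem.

p(t) = 0, q(t) = -e^(-5t)

Coefficient matrix A = [[-1, 0], [-8, -5]].
Characteristic polynomial det(A - λI) = λ^2 + 6λ + 5 = 0.
Eigenvalues λ = -5, -1.
For λ=-5: (A-λI) row 1 is [4, 0], so an eigenvector is (0, 1).
For λ=-1: (A-λI) row 2 is [-8, -4], so an eigenvector is (1, -2).
General solution: K_1e^(-5t)(0,1) + K_2e^(-t)(1,-2).
Applying p(0)=0, q(0)=-1 gives K_1=-1, K_2=0.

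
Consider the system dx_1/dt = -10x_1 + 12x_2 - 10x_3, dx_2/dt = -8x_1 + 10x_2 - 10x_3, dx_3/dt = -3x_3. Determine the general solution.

Coefficient matrix A = [[-10, 12, -10], [-8, 10, -10], [0, 0, -3]].
det(A - λI) = 0 gives eigenvalues λ = -3, 2, -2.
For λ=-3: eigenvector (2,2,1).
For λ=2: eigenvector (1,1,0).
For λ=-2: eigenvector (3,2,0).
General solution: c_1e^(-3t)(2,2,1) + c_2e^(2t)(1,1,0) + c_3e^(-2t)(3,2,0).

x_1(t) = 2c_1e^(-3t) + c_2e^(2t) + 3c_3e^(-2t), x_2(t) = 2c_1e^(-3t) + c_2e^(2t) + 2c_3e^(-2t), x_3(t) = c_1e^(-3t)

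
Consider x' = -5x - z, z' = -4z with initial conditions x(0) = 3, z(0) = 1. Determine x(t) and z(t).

x(t) = -e^(-4t) + 4e^(-5t), z(t) = e^(-4t)

Coefficient matrix A = [[-5, -1], [0, -4]].
Characteristic polynomial det(A - λI) = λ^2 + 9λ + 20 = 0.
Eigenvalues λ = -5, -4.
For λ=-5: (A-λI) row 1 is [0, -1], so an eigenvector is (-1, 0).
For λ=-4: (A-λI) row 1 is [-1, -1], so an eigenvector is (1, -1).
General solution: c_1e^(-5t)(-1,0) + c_2e^(-4t)(1,-1).
Applying x(0)=3, z(0)=1 gives c_1=-4, c_2=-1.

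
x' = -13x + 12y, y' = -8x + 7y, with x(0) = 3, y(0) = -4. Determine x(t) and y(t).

Coefficient matrix A = [[-13, 12], [-8, 7]].
Characteristic polynomial det(A - λI) = λ^2 + 6λ + 5 = 0.
Eigenvalues λ = -5, -1.
For λ=-5: (A-λI) row 1 is [-8, 12], so an eigenvector is (3, 2).
For λ=-1: (A-λI) row 1 is [-12, 12], so an eigenvector is (-1, -1).
General solution: C_1e^(-5t)(3,2) + C_2e^(-t)(-1,-1).
Applying x(0)=3, y(0)=-4 gives C_1=7, C_2=18.

x(t) = -18e^(-t) + 21e^(-5t), y(t) = -18e^(-t) + 14e^(-5t)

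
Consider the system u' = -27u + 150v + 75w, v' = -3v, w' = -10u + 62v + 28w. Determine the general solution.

u(t) = -5K_1e^(3t) + 3K_2e^(-2t), v(t) = K_3e^(-3t), w(t) = -2K_1e^(3t) + K_2e^(-2t) - 2K_3e^(-3t)

Coefficient matrix A = [[-27, 150, 75], [0, -3, 0], [-10, 62, 28]].
det(A - λI) = 0 gives eigenvalues λ = 3, -2, -3.
For λ=3: eigenvector (-5,0,-2).
For λ=-2: eigenvector (3,0,1).
For λ=-3: eigenvector (0,1,-2).
General solution: K_1e^(3t)(-5,0,-2) + K_2e^(-2t)(3,0,1) + K_3e^(-3t)(0,1,-2).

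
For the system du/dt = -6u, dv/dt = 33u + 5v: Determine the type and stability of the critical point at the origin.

saddle

A = [[-6,0],[33,5]]; det(A-λI) = λ^2 + λ - 30.
λ = 5, -6: opposite signs.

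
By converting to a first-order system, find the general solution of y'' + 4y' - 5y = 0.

y(t) = c_1e^(-5t) + c_2e^(t)

Let x_1 = y, x_2 = y'. Then x_1' = x_2 and x_2' = 5x_1 - 4x_2.
A = [[0,1],[5,-4]]; det(A-λI) = λ^2 + 4λ - 5.
Eigenvalues λ = -5, 1 with eigenvectors (1,-5), (1,1).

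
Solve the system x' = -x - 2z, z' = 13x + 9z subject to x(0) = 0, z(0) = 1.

x(t) = -2e^(4t)sin(t), z(t) = 5e^(4t)sin(t) + e^(4t)cos(t)

Coefficient matrix A = [[-1, -2], [13, 9]].
Characteristic polynomial det(A - λI) = λ^2 - 8λ + 17 = 0.
Eigenvalues λ = 4 ± i (complex conjugate pair).
For λ=4+i: an eigenvector is (-1,3) - i(-1,2) = (-1 + i, 3 - 2i).
A real fundamental pair from Re and Im of e^((4+i)t)v: X_1 = e^(4t)(cos(t)·(-1,3) + sin(t)·(-1,2)), X_2 = e^(4t)(sin(t)·(-1,3) - cos(t)·(-1,2)).
General solution: C_1X_1 + C_2X_2.
Applying x(0)=0, z(0)=1 gives C_1=1, C_2=1.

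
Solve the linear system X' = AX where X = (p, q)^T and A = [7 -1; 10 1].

Coefficient matrix A = [[7, -1], [10, 1]].
Characteristic polynomial det(A - λI) = λ^2 - 8λ + 17 = 0.
Eigenvalues λ = 4 ± i (complex conjugate pair).
For λ=4+i: an eigenvector is (-1,-3) - i(0,-1) = (-1, -3 + i).
A real fundamental pair from Re and Im of e^((4+i)t)v: X_1 = e^(4t)(cos(t)·(-1,-3) + sin(t)·(0,-1)), X_2 = e^(4t)(sin(t)·(-1,-3) - cos(t)·(0,-1)).
General solution: K_1X_1 + K_2X_2.

p(t) = -K_1e^(4t)cos(t) - K_2e^(4t)sin(t), q(t) = -K_1e^(4t)sin(t) - 3K_1e^(4t)cos(t) - 3K_2e^(4t)sin(t) + K_2e^(4t)cos(t)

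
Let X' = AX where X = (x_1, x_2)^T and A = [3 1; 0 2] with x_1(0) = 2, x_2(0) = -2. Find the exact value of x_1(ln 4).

32

A = [[3,1],[0,2]]; eigenvalues λ = 2, 3.
Eigenvectors: (1,-1) for λ=2, (1,0) for λ=3.
From the initial condition, c_1 = 2, c_2 = 0.
x_1(ln 4) = (2)(4^2)(1) + (0)(4^3)(1) = 32.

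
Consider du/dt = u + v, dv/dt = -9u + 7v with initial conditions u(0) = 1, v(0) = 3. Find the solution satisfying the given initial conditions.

u(t) = e^(4t), v(t) = 3e^(4t)

Coefficient matrix A = [[1, 1], [-9, 7]].
Characteristic polynomial det(A - λI) = λ^2 - 8λ + 16 = 0.
Single eigenvalue λ = 4 with algebraic multiplicity 2.
Eigenvector v = (-1,-3); generalized eigenvector w with (A-λI)w=v is (1,2).
General solution: e^(4t)[C_1·v + C_2·(t·v + w)].
Applying u(0)=1, v(0)=3 gives C_1=-1, C_2=0.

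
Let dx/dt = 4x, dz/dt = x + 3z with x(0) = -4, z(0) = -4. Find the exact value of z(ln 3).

A = [[4,0],[1,3]]; eigenvalues λ = 3, 4.
Eigenvectors: (0,-1) for λ=3, (1,1) for λ=4.
From the initial condition, c_1 = 0, c_2 = -4.
z(ln 3) = (0)(3^3)(-1) + (-4)(3^4)(1) = -324.

-324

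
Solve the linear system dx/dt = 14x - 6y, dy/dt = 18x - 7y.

x(t) = 2c_1e^(5t) - c_2e^(2t), y(t) = 3c_1e^(5t) - 2c_2e^(2t)

Coefficient matrix A = [[14, -6], [18, -7]].
Characteristic polynomial det(A - λI) = λ^2 - 7λ + 10 = 0.
Eigenvalues λ = 5, 2.
For λ=5: (A-λI) row 1 is [9, -6], so an eigenvector is (2, 3).
For λ=2: (A-λI) row 1 is [12, -6], so an eigenvector is (-1, -2).
General solution: c_1e^(5t)(2,3) + c_2e^(2t)(-1,-2).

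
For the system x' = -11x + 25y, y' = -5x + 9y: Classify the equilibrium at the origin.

A = [[-11,25],[-5,9]]; det(A-λI) = λ^2 + 2λ + 26.
λ = -1 ± 5i: negative real part.

stable spiral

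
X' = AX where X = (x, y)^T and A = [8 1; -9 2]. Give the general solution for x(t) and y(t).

x(t) = K_1e^(5t) + K_2te^(5t) + K_2e^(5t), y(t) = -3K_1e^(5t) - 3K_2te^(5t) - 2K_2e^(5t)

Coefficient matrix A = [[8, 1], [-9, 2]].
Characteristic polynomial det(A - λI) = λ^2 - 10λ + 25 = 0.
Single eigenvalue λ = 5 with algebraic multiplicity 2.
Eigenvector v = (1,-3); generalized eigenvector w with (A-λI)w=v is (1,-2).
General solution: e^(5t)[K_1·v + K_2·(t·v + w)].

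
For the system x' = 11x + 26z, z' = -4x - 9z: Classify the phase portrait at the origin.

unstable spiral

A = [[11,26],[-4,-9]]; det(A-λI) = λ^2 - 2λ + 5.
λ = 1 ± 2i: positive real part.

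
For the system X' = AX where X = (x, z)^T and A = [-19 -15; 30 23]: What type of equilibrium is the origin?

unstable spiral

A = [[-19,-15],[30,23]]; det(A-λI) = λ^2 - 4λ + 13.
λ = 2 ± 3i: positive real part.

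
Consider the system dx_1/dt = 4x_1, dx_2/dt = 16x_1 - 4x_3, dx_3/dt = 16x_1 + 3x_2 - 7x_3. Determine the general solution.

Coefficient matrix A = [[4, 0, 0], [16, 0, -4], [16, 3, -7]].
det(A - λI) = 0 gives eigenvalues λ = 4, -3, -4.
For λ=4: eigenvector (1,2,2).
For λ=-3: eigenvector (0,4,3).
For λ=-4: eigenvector (0,1,1).
General solution: K_1e^(4t)(1,2,2) + K_2e^(-3t)(0,4,3) + K_3e^(-4t)(0,1,1).

x_1(t) = K_1e^(4t), x_2(t) = 2K_1e^(4t) + 4K_2e^(-3t) + K_3e^(-4t), x_3(t) = 2K_1e^(4t) + 3K_2e^(-3t) + K_3e^(-4t)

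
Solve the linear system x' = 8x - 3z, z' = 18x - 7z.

x(t) = C_1e^(-t) - C_2e^(2t), z(t) = 3C_1e^(-t) - 2C_2e^(2t)

Coefficient matrix A = [[8, -3], [18, -7]].
Characteristic polynomial det(A - λI) = λ^2 - λ - 2 = 0.
Eigenvalues λ = -1, 2.
For λ=-1: (A-λI) row 1 is [9, -3], so an eigenvector is (1, 3).
For λ=2: (A-λI) row 1 is [6, -3], so an eigenvector is (-1, -2).
General solution: C_1e^(-t)(1,3) + C_2e^(2t)(-1,-2).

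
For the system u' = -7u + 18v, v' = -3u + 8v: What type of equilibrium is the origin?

A = [[-7,18],[-3,8]]; det(A-λI) = λ^2 - λ - 2.
λ = -1, 2: opposite signs.

saddle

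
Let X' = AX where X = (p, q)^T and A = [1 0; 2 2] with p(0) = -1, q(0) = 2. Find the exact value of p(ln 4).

-4

A = [[1,0],[2,2]]; eigenvalues λ = 1, 2.
Eigenvectors: (-1,2) for λ=1, (0,1) for λ=2.
From the initial condition, c_1 = 1, c_2 = 0.
p(ln 4) = (1)(4^1)(-1) + (0)(4^2)(0) = -4.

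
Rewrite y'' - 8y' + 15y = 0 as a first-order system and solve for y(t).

Let x_1 = y, x_2 = y'. Then x_1' = x_2 and x_2' = -15x_1 + 8x_2.
A = [[0,1],[-15,8]]; det(A-λI) = λ^2 - 8λ + 15.
Eigenvalues λ = 5, 3 with eigenvectors (1,5), (1,3).

y(t) = K_1e^(5t) + K_2e^(3t)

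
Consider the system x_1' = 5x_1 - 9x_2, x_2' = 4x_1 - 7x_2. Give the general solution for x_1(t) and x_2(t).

x_1(t) = 3C_1e^(-t) + 3C_2te^(-t) - C_2e^(-t), x_2(t) = 2C_1e^(-t) + 2C_2te^(-t) - C_2e^(-t)

Coefficient matrix A = [[5, -9], [4, -7]].
Characteristic polynomial det(A - λI) = λ^2 + 2λ + 1 = 0.
Single eigenvalue λ = -1 with algebraic multiplicity 2.
Eigenvector v = (3,2); generalized eigenvector w with (A-λI)w=v is (-1,-1).
General solution: e^(-t)[C_1·v + C_2·(t·v + w)].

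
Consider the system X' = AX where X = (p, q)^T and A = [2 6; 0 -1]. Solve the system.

Coefficient matrix A = [[2, 6], [0, -1]].
Characteristic polynomial det(A - λI) = λ^2 - λ - 2 = 0.
Eigenvalues λ = -1, 2.
For λ=-1: (A-λI) row 1 is [3, 6], so an eigenvector is (-2, 1).
For λ=2: (A-λI) row 1 is [0, 6], so an eigenvector is (1, 0).
General solution: K_1e^(-t)(-2,1) + K_2e^(2t)(1,0).

p(t) = -2K_1e^(-t) + K_2e^(2t), q(t) = K_1e^(-t)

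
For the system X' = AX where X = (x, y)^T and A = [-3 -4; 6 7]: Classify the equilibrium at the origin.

A = [[-3,-4],[6,7]]; det(A-λI) = λ^2 - 4λ + 3.
λ = 1, 3: both positive.

unstable node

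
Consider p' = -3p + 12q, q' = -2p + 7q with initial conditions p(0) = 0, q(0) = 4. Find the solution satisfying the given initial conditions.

Coefficient matrix A = [[-3, 12], [-2, 7]].
Characteristic polynomial det(A - λI) = λ^2 - 4λ + 3 = 0.
Eigenvalues λ = 3, 1.
For λ=3: (A-λI) row 1 is [-6, 12], so an eigenvector is (2, 1).
For λ=1: (A-λI) row 1 is [-4, 12], so an eigenvector is (3, 1).
General solution: C_1e^(3t)(2,1) + C_2e^(t)(3,1).
Applying p(0)=0, q(0)=4 gives C_1=12, C_2=-8.

p(t) = 24e^(3t) - 24e^(t), q(t) = 12e^(3t) - 8e^(t)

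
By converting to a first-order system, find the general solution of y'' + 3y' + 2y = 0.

y(t) = K_1e^(-t) + K_2e^(-2t)

Let x_1 = y, x_2 = y'. Then x_1' = x_2 and x_2' = -2x_1 - 3x_2.
A = [[0,1],[-2,-3]]; det(A-λI) = λ^2 + 3λ + 2.
Eigenvalues λ = -1, -2 with eigenvectors (1,-1), (1,-2).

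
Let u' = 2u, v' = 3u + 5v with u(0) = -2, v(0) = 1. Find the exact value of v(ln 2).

A = [[2,0],[3,5]]; eigenvalues λ = 5, 2.
Eigenvectors: (0,-1) for λ=5, (1,-1) for λ=2.
From the initial condition, c_1 = 1, c_2 = -2.
v(ln 2) = (1)(2^5)(-1) + (-2)(2^2)(-1) = -24.

-24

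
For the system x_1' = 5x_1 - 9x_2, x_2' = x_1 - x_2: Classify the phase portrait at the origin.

A = [[5,-9],[1,-1]]; det(A-λI) = λ^2 - 4λ + 4.
repeated λ = 2 with a single eigenvector.

unstable improper node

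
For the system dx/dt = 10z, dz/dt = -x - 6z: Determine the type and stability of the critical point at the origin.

stable spiral

A = [[0,10],[-1,-6]]; det(A-λI) = λ^2 + 6λ + 10.
λ = -3 ± i: negative real part.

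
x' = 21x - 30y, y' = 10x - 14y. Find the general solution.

x(t) = -2C_1e^(6t) + 3C_2e^(t), y(t) = -C_1e^(6t) + 2C_2e^(t)

Coefficient matrix A = [[21, -30], [10, -14]].
Characteristic polynomial det(A - λI) = λ^2 - 7λ + 6 = 0.
Eigenvalues λ = 6, 1.
For λ=6: (A-λI) row 1 is [15, -30], so an eigenvector is (-2, -1).
For λ=1: (A-λI) row 1 is [20, -30], so an eigenvector is (3, 2).
General solution: C_1e^(6t)(-2,-1) + C_2e^(t)(3,2).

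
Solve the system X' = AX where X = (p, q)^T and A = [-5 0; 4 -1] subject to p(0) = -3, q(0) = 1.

Coefficient matrix A = [[-5, 0], [4, -1]].
Characteristic polynomial det(A - λI) = λ^2 + 6λ + 5 = 0.
Eigenvalues λ = -1, -5.
For λ=-1: (A-λI) row 1 is [-4, 0], so an eigenvector is (0, 1).
For λ=-5: (A-λI) row 2 is [4, 4], so an eigenvector is (1, -1).
General solution: c_1e^(-t)(0,1) + c_2e^(-5t)(1,-1).
Applying p(0)=-3, q(0)=1 gives c_1=-2, c_2=-3.

p(t) = -3e^(-5t), q(t) = -2e^(-t) + 3e^(-5t)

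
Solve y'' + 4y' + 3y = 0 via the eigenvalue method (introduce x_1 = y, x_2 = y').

Let x_1 = y, x_2 = y'. Then x_1' = x_2 and x_2' = -3x_1 - 4x_2.
A = [[0,1],[-3,-4]]; det(A-λI) = λ^2 + 4λ + 3.
Eigenvalues λ = -1, -3 with eigenvectors (1,-1), (1,-3).

y(t) = K_1e^(-t) + K_2e^(-3t)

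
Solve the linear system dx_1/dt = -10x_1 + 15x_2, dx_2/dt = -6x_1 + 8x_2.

Coefficient matrix A = [[-10, 15], [-6, 8]].
Characteristic polynomial det(A - λI) = λ^2 + 2λ + 10 = 0.
Eigenvalues λ = -1 ± 3i (complex conjugate pair).
For λ=-1+3i: an eigenvector is (1,1) - i(2,1) = (1 - 2i, 1 - i).
A real fundamental pair from Re and Im of e^((-1+3i)t)v: X_1 = e^(-t)(cos(3t)·(1,1) + sin(3t)·(2,1)), X_2 = e^(-t)(sin(3t)·(1,1) - cos(3t)·(2,1)).
General solution: K_1X_1 + K_2X_2.

x_1(t) = 2K_1e^(-t)sin(3t) + K_1e^(-t)cos(3t) + K_2e^(-t)sin(3t) - 2K_2e^(-t)cos(3t), x_2(t) = K_1e^(-t)sin(3t) + K_1e^(-t)cos(3t) + K_2e^(-t)sin(3t) - K_2e^(-t)cos(3t)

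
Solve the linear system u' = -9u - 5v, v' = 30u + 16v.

u(t) = K_1e^(6t) + K_2e^(t), v(t) = -3K_1e^(6t) - 2K_2e^(t)

Coefficient matrix A = [[-9, -5], [30, 16]].
Characteristic polynomial det(A - λI) = λ^2 - 7λ + 6 = 0.
Eigenvalues λ = 6, 1.
For λ=6: (A-λI) row 1 is [-15, -5], so an eigenvector is (1, -3).
For λ=1: (A-λI) row 1 is [-10, -5], so an eigenvector is (1, -2).
General solution: K_1e^(6t)(1,-3) + K_2e^(t)(1,-2).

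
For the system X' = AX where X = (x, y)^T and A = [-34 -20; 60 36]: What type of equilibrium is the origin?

saddle

A = [[-34,-20],[60,36]]; det(A-λI) = λ^2 - 2λ - 24.
λ = -4, 6: opposite signs.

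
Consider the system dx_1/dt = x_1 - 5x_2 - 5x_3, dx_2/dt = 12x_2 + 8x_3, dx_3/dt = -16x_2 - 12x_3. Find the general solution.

Coefficient matrix A = [[1, -5, -5], [0, 12, 8], [0, -16, -12]].
det(A - λI) = 0 gives eigenvalues λ = 1, 4, -4.
For λ=1: eigenvector (1,0,0).
For λ=4: eigenvector (0,1,-1).
For λ=-4: eigenvector (1,-1,2).
General solution: K_1e^(t)(1,0,0) + K_2e^(4t)(0,1,-1) + K_3e^(-4t)(1,-1,2).

x_1(t) = K_1e^(t) + K_3e^(-4t), x_2(t) = K_2e^(4t) - K_3e^(-4t), x_3(t) = -K_2e^(4t) + 2K_3e^(-4t)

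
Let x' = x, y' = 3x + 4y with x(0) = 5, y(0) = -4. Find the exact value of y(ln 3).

A = [[1,0],[3,4]]; eigenvalues λ = 1, 4.
Eigenvectors: (-1,1) for λ=1, (0,-1) for λ=4.
From the initial condition, c_1 = -5, c_2 = -1.
y(ln 3) = (-5)(3^1)(1) + (-1)(3^4)(-1) = 66.

66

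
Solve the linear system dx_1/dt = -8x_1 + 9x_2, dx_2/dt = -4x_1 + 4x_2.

Coefficient matrix A = [[-8, 9], [-4, 4]].
Characteristic polynomial det(A - λI) = λ^2 + 4λ + 4 = 0.
Single eigenvalue λ = -2 with algebraic multiplicity 2.
Eigenvector v = (-3,-2); generalized eigenvector w with (A-λI)w=v is (2,1).
General solution: e^(-2t)[C_1·v + C_2·(t·v + w)].

x_1(t) = -3C_1e^(-2t) - 3C_2te^(-2t) + 2C_2e^(-2t), x_2(t) = -2C_1e^(-2t) - 2C_2te^(-2t) + C_2e^(-2t)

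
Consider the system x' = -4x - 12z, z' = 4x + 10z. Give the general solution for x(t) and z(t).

Coefficient matrix A = [[-4, -12], [4, 10]].
Characteristic polynomial det(A - λI) = λ^2 - 6λ + 8 = 0.
Eigenvalues λ = 4, 2.
For λ=4: (A-λI) row 1 is [-8, -12], so an eigenvector is (-3, 2).
For λ=2: (A-λI) row 1 is [-6, -12], so an eigenvector is (2, -1).
General solution: K_1e^(4t)(-3,2) + K_2e^(2t)(2,-1).

x(t) = -3K_1e^(4t) + 2K_2e^(2t), z(t) = 2K_1e^(4t) - K_2e^(2t)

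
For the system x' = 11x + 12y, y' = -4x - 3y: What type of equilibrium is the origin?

unstable node

A = [[11,12],[-4,-3]]; det(A-λI) = λ^2 - 8λ + 15.
λ = 3, 5: both positive.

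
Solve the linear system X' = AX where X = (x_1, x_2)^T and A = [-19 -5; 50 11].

x_1(t) = c_1e^(-4t)sin(5t) - c_2e^(-4t)cos(5t), x_2(t) = -3c_1e^(-4t)sin(5t) - c_1e^(-4t)cos(5t) - c_2e^(-4t)sin(5t) + 3c_2e^(-4t)cos(5t)

Coefficient matrix A = [[-19, -5], [50, 11]].
Characteristic polynomial det(A - λI) = λ^2 + 8λ + 41 = 0.
Eigenvalues λ = -4 ± 5i (complex conjugate pair).
For λ=-4+5i: an eigenvector is (0,-1) - i(1,-3) = (0 - i, -1 + 3i).
A real fundamental pair from Re and Im of e^((-4+5i)t)v: X_1 = e^(-4t)(cos(5t)·(0,-1) + sin(5t)·(1,-3)), X_2 = e^(-4t)(sin(5t)·(0,-1) - cos(5t)·(1,-3)).
General solution: c_1X_1 + c_2X_2.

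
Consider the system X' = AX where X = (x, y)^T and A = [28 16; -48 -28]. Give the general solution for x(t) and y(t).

x(t) = -C_1e^(-4t) - 2C_2e^(4t), y(t) = 2C_1e^(-4t) + 3C_2e^(4t)

Coefficient matrix A = [[28, 16], [-48, -28]].
Characteristic polynomial det(A - λI) = λ^2 - 16 = 0.
Eigenvalues λ = -4, 4.
For λ=-4: (A-λI) row 1 is [32, 16], so an eigenvector is (-1, 2).
For λ=4: (A-λI) row 1 is [24, 16], so an eigenvector is (-2, 3).
General solution: C_1e^(-4t)(-1,2) + C_2e^(4t)(-2,3).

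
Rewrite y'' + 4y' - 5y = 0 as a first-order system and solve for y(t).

Let x_1 = y, x_2 = y'. Then x_1' = x_2 and x_2' = 5x_1 - 4x_2.
A = [[0,1],[5,-4]]; det(A-λI) = λ^2 + 4λ - 5.
Eigenvalues λ = 1, -5 with eigenvectors (1,1), (1,-5).

y(t) = c_1e^(t) + c_2e^(-5t)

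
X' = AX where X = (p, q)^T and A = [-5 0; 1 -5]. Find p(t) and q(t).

Coefficient matrix A = [[-5, 0], [1, -5]].
Characteristic polynomial det(A - λI) = λ^2 + 10λ + 25 = 0.
Single eigenvalue λ = -5 with algebraic multiplicity 2.
Eigenvector v = (0,-1); generalized eigenvector w with (A-λI)w=v is (-1,3).
General solution: e^(-5t)[c_1·v + c_2·(t·v + w)].

p(t) = -c_2e^(-5t), q(t) = -c_1e^(-5t) - c_2te^(-5t) + 3c_2e^(-5t)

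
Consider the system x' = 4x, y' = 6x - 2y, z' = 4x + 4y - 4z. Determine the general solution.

x(t) = C_1e^(4t), y(t) = C_1e^(4t) + C_2e^(-2t), z(t) = C_1e^(4t) + 2C_2e^(-2t) + C_3e^(-4t)

Coefficient matrix A = [[4, 0, 0], [6, -2, 0], [4, 4, -4]].
det(A - λI) = 0 gives eigenvalues λ = 4, -2, -4.
For λ=4: eigenvector (1,1,1).
For λ=-2: eigenvector (0,1,2).
For λ=-4: eigenvector (0,0,1).
General solution: C_1e^(4t)(1,1,1) + C_2e^(-2t)(0,1,2) + C_3e^(-4t)(0,0,1).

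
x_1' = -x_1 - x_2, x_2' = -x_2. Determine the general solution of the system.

x_1(t) = -C_1e^(-t) - C_2te^(-t) - C_2e^(-t), x_2(t) = C_2e^(-t)

Coefficient matrix A = [[-1, -1], [0, -1]].
Characteristic polynomial det(A - λI) = λ^2 + 2λ + 1 = 0.
Single eigenvalue λ = -1 with algebraic multiplicity 2.
Eigenvector v = (-1,0); generalized eigenvector w with (A-λI)w=v is (-1,1).
General solution: e^(-t)[C_1·v + C_2·(t·v + w)].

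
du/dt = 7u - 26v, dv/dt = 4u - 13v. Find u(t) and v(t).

u(t) = 2c_1e^(-3t)sin(2t) + 3c_1e^(-3t)cos(2t) + 3c_2e^(-3t)sin(2t) - 2c_2e^(-3t)cos(2t), v(t) = c_1e^(-3t)sin(2t) + c_1e^(-3t)cos(2t) + c_2e^(-3t)sin(2t) - c_2e^(-3t)cos(2t)

Coefficient matrix A = [[7, -26], [4, -13]].
Characteristic polynomial det(A - λI) = λ^2 + 6λ + 13 = 0.
Eigenvalues λ = -3 ± 2i (complex conjugate pair).
For λ=-3+2i: an eigenvector is (3,1) - i(2,1) = (3 - 2i, 1 - i).
A real fundamental pair from Re and Im of e^((-3+2i)t)v: X_1 = e^(-3t)(cos(2t)·(3,1) + sin(2t)·(2,1)), X_2 = e^(-3t)(sin(2t)·(3,1) - cos(2t)·(2,1)).
General solution: c_1X_1 + c_2X_2.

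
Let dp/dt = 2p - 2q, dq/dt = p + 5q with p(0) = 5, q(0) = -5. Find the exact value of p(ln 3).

A = [[2,-2],[1,5]]; eigenvalues λ = 4, 3.
Eigenvectors: (1,-1) for λ=4, (-2,1) for λ=3.
From the initial condition, c_1 = 5, c_2 = 0.
p(ln 3) = (5)(3^4)(1) + (0)(3^3)(-2) = 405.

405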